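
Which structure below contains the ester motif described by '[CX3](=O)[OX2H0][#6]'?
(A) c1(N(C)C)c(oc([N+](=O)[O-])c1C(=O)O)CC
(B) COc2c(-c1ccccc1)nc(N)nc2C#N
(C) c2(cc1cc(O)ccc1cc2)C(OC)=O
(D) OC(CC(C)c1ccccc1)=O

C

[CX3](=O)[OX2H0][#6] describes a carbonyl carbon bonded to an oxygen that is itself bonded to carbon (no H on that O) (an ester).
(A) has a carboxylic acid group (-C(=O)OH) but the singly-bonded O carries H (OX2H1, not H0).
(B) has a methoxy ether (-OCH3) but the ether oxygen is not adjacent to a C=O carbon.
(C) contains a methyl-ester group (-C(=O)OCH3), which satisfies every atom and bond constraint.
(D) has a carboxylic acid group (-C(=O)OH) but the singly-bonded O carries H (OX2H1, not H0).
So the answer is (C).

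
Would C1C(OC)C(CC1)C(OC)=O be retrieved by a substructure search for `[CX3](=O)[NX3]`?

The pattern [CX3](=O)[NX3] describes a carbonyl carbon bonded to a trivalent nitrogen — an amide.
The closest candidate here is a methyl-ester group (-C(=O)OCH3), but the carbonyl is bonded to O, not to an NX3 nitrogen. No other fragment satisfies the full query, so there is no match.

No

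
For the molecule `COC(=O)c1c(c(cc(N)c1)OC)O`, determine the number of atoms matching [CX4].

Check the 14 heavy atoms by environment: 6× c (aromatic, X3) → no; 3× O (X2) → no; 2× C (X4) → match; 1× N (X3) → no; 1× C (X3) → no; 1× O (X1) → no.
That gives 2 matching atoms.

2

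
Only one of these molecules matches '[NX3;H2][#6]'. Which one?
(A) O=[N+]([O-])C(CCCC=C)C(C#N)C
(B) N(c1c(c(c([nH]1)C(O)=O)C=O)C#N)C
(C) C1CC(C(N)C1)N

[NX3;H2][#6] describes a trivalent nitrogen with two H attached to carbon (a primary amine).
(A) has a nitro group (-[N+](=O)[O-]) but the nitrogen is [N+] with no H, not NX3H2.
(B) has an N-methylamino group (-NHCH3) but the nitrogen bears two carbons and only one H (H1), not H2.
(C) contains a primary amino group (-NH2), which satisfies every atom and bond constraint.
So the answer is (C).

C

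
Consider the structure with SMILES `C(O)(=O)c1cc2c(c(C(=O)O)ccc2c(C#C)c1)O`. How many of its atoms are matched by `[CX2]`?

The query [CX2] means: C with X2: aliphatic carbon with exactly 2 total connections.
Check the 19 heavy atoms by environment: 10× c (aromatic, X3) → no; 2× C (X3) → no; 2× O (X1) → no; 3× O (X2) → no; 2× C (X2) → match.
That gives 2 matching atoms.

2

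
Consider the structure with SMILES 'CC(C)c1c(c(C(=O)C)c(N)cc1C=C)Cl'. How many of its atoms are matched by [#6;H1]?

The query [#6;H1] means: any carbon bearing exactly one hydrogen.
Check the 16 heavy atoms by environment: 5× c (aromatic, H0) → no; 1× c (aromatic, H1) → match; 1× N (H2) → no; 1× Cl (H0) → no; 1× C (H0) → no; 1× O (H0) → no; 3× C (H3) → no; 2× C (H1) → match; 1× C (H2) → no.
Summing the matching environments: 1 + 2 = 3 matching atoms.

3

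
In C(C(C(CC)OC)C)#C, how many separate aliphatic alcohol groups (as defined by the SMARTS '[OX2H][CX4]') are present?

0

[OX2H][CX4] is the SMARTS for an aliphatic alcohol: a hydroxyl oxygen bound to an sp3 (X4) carbon.
The molecule has a methoxy ether (-OCH3), but the oxygen has H0 (ether), not H1; nothing else fits, so there are 0 matches.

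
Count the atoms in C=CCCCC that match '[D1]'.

2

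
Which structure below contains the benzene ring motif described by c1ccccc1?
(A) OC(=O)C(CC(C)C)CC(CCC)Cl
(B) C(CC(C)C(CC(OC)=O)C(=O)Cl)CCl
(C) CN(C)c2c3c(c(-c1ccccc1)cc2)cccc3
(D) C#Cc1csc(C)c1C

C

c1ccccc1 describes six aromatic carbons in a ring (a benzene ring).
(A) has a methyl group (-CH3) but no six-membered all-carbon aromatic ring is present.
(B) has a methyl group (-CH3) but no six-membered all-carbon aromatic ring is present.
(C) contains a phenyl ring, which satisfies every atom and bond constraint.
(D) has a methyl group (-CH3) but no six-membered all-carbon aromatic ring is present.
So the answer is (C).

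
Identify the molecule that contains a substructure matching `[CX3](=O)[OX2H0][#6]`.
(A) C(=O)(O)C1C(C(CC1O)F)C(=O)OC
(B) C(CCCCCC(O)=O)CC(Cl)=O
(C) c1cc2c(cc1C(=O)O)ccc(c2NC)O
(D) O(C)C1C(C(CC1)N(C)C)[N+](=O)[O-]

[CX3](=O)[OX2H0][#6] describes a carbonyl carbon bonded to an oxygen that is itself bonded to carbon (no H on that O) (an ester).
(A) contains a methyl-ester group (-C(=O)OCH3), which satisfies every atom and bond constraint.
(B) has a carboxylic acid group (-C(=O)OH) but the singly-bonded O carries H (OX2H1, not H0).
(C) has a carboxylic acid group (-C(=O)OH) but the singly-bonded O carries H (OX2H1, not H0).
(D) has a methoxy ether (-OCH3) but the ether oxygen is not adjacent to a C=O carbon.
So the answer is (A).

A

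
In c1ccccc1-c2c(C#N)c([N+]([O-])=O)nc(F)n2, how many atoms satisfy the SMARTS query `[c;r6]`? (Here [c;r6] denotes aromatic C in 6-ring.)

10

The query [c;r6] means: aromatic carbon that belongs to a six-membered ring.
Check the 18 heavy atoms by environment: 2× n (aromatic, in 6-ring) → no; 10× c (aromatic, in 6-ring) → match; 1× F (acyclic) → no; 1× C (acyclic) → no; 1× N (acyclic) → no; 1× N (charge +1, acyclic) → no; 1× O (charge -1, acyclic) → no; 1× O (acyclic) → no.
That gives 10 matching atoms.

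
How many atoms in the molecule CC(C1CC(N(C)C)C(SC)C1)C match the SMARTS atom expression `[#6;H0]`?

The query [#6;H0] means: any carbon with no attached hydrogen.
Check the 13 heavy atoms by environment: 4× C (H1) → no; 2× C (H2) → no; 5× C (H3) → no; 1× S (H0) → no; 1× N (H0) → no.
No environment satisfies the query, so 0 matching atoms.

0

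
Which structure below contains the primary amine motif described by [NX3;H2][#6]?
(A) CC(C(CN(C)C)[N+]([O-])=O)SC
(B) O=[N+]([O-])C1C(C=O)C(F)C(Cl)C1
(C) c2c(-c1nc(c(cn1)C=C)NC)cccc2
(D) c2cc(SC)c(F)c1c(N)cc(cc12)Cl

[NX3;H2][#6] describes a trivalent nitrogen with two H attached to carbon (a primary amine).
(A) has a nitro group (-[N+](=O)[O-]) but the nitrogen is [N+] with no H, not NX3H2.
(B) has a nitro group (-[N+](=O)[O-]) but the nitrogen is [N+] with no H, not NX3H2.
(C) has an N-methylamino group (-NHCH3) but the nitrogen bears two carbons and only one H (H1), not H2.
(D) contains a primary amino group (-NH2), which satisfies every atom and bond constraint.
So the answer is (D).

D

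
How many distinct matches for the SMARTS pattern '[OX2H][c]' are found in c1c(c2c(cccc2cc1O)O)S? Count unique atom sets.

2

[OX2H][c] is the SMARTS for a phenol: a hydroxyl oxygen attached to an aromatic carbon.
The molecule carries 2 separate instances of a hydroxyl group (-OH) meeting every constraint; each maps to a distinct set of atoms, giving 2 matches.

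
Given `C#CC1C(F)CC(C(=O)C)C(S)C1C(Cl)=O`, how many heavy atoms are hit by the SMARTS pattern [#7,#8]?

2

Check the 16 heavy atoms by environment: 11× C → no; 2× O → match; 1× F → no; 1× S → no; 1× Cl → no.
That gives 2 matching atoms.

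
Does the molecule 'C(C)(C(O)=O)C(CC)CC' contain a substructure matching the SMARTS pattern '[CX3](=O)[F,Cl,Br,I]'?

The pattern [CX3](=O)[F,Cl,Br,I] describes a carbonyl carbon bonded to a halogen — an acyl halide.
The closest candidate here is a carboxylic acid group (-C(=O)OH), but the carbonyl is bonded to -OH, not to a halogen. No other fragment satisfies the full query, so there is no match.

No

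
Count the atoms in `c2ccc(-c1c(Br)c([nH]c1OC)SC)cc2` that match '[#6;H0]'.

5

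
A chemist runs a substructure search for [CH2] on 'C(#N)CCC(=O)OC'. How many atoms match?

2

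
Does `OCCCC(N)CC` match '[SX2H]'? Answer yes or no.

No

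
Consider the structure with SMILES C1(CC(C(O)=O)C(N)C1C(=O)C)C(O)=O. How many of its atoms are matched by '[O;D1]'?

5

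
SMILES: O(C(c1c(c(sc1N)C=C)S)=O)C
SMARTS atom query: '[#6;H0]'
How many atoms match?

5

The query [#6;H0] means: any carbon with no attached hydrogen.
Check the 13 heavy atoms by environment: 1× s (aromatic, H0) → no; 4× c (aromatic, H0) → match; 1× S (H1) → no; 1× C (H1) → no; 1× C (H2) → no; 1× C (H0) → match; 2× O (H0) → no; 1× C (H3) → no; 1× N (H2) → no.
Summing the matching environments: 4 + 1 = 5 matching atoms.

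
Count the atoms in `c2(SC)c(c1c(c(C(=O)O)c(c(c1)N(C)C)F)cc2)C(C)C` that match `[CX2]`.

0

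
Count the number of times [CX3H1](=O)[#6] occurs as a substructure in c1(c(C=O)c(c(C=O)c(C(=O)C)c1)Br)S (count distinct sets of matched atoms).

2

[CX3H1](=O)[#6] is the SMARTS for an aldehyde: an sp2 carbon with one H, double-bonded to O and single-bonded to carbon.
The molecule carries 2 separate instances of an aldehyde (-CHO) meeting every constraint; each maps to a distinct set of atoms, giving 2 matches.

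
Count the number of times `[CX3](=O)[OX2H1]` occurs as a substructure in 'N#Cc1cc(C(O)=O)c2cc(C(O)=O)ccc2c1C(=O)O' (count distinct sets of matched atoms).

3

[CX3](=O)[OX2H1] is the SMARTS for a carboxylic acid: an sp2 carbon double-bonded to O and single-bonded to an -OH oxygen.
The molecule carries 3 separate instances of a carboxylic acid group (-C(=O)OH) meeting every constraint; each maps to a distinct set of atoms, giving 3 matches.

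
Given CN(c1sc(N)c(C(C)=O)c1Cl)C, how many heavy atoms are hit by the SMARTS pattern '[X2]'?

Check the 13 heavy atoms by environment: 1× s (aromatic, X2) → match; 4× c (aromatic, X3) → no; 1× Cl (X1) → no; 2× N (X3) → no; 3× C (X4) → no; 1× C (X3) → no; 1× O (X1) → no.
That gives 1 matching atom.

1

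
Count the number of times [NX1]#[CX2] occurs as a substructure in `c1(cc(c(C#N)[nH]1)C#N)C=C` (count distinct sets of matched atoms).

2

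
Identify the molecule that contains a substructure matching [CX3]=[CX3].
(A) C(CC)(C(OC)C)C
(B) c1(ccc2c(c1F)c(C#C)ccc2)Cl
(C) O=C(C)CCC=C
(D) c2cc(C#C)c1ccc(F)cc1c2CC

C

[CX3]=[CX3] describes a non-aromatic C=C double bond between two sp2 carbons (an alkene).
(A) has an ethyl group (-CH2CH3) but its C-C bond is a single bond between CX4 carbons, not CX3=CX3.
(B) has an ethynyl group (-C#CH) but the C-C bond is a triple bond, not a double bond.
(C) contains a vinyl group (-CH=CH2), which satisfies every atom and bond constraint.
(D) has an ethyl group (-CH2CH3) but its C-C bond is a single bond between CX4 carbons, not CX3=CX3.
So the answer is (C).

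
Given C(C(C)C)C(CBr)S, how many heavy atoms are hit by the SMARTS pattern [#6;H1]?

2

The query [#6;H1] means: any carbon bearing exactly one hydrogen.
Check the 8 heavy atoms by environment: 2× C (H2) → no; 2× C (H1) → match; 2× C (H3) → no; 1× S (H1) → no; 1× Br (H0) → no.
That gives 2 matching atoms.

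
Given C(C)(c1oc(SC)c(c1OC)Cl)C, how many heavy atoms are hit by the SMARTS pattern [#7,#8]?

2

The query [#7,#8] means: nitrogen or oxygen (comma = OR).
Check the 13 heavy atoms by environment: 1× o (aromatic) → match; 4× c (aromatic) → no; 5× C → no; 1× O → match; 1× Cl → no; 1× S → no.
Summing the matching environments: 1 + 1 = 2 matching atoms.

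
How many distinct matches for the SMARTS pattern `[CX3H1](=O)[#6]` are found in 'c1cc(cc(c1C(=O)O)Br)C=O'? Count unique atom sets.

[CX3H1](=O)[#6] is the SMARTS for an aldehyde: an sp2 carbon with one H, double-bonded to O and single-bonded to carbon.
Exactly one fragment in the molecule meets all constraints, giving 1 match.

1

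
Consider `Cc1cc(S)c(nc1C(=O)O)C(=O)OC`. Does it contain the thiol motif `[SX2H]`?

The pattern [SX2H] describes an aliphatic sulfur with two connections, one being H — a thiol.
The molecule carries a thiol (-SH), whose atoms satisfy every constraint of the query, so the pattern matches.

Yes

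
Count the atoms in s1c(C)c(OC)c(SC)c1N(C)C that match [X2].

3

The query [X2] means: any atom with exactly two total connections (bonds + H).
Check the 13 heavy atoms by environment: 1× s (aromatic, X2) → match; 4× c (aromatic, X3) → no; 1× S (X2) → match; 5× C (X4) → no; 1× N (X3) → no; 1× O (X2) → match.
Summing the matching environments: 1 + 1 + 1 = 3 matching atoms.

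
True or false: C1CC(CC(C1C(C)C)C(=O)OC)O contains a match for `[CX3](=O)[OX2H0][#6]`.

True

The pattern [CX3](=O)[OX2H0][#6] describes a carbonyl carbon bonded to an oxygen that is itself bonded to carbon (no H on that O) — an ester.
The molecule carries a methyl-ester group (-C(=O)OCH3), whose atoms satisfy every constraint of the query, so the pattern matches.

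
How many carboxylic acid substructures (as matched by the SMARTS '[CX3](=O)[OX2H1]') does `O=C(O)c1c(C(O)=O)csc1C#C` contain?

2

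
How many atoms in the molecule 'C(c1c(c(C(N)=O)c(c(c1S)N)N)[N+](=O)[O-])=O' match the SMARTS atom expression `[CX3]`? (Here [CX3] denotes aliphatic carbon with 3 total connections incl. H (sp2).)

2

The query [CX3] means: C with X3: aliphatic carbon with exactly 3 total connections.
Check the 17 heavy atoms by environment: 6× c (aromatic, X3) → no; 3× N (X3) → no; 1× N (charge +1, X3) → no; 1× O (charge -1, X1) → no; 3× O (X1) → no; 2× C (X3) → match; 1× S (X2) → no.
That gives 2 matching atoms.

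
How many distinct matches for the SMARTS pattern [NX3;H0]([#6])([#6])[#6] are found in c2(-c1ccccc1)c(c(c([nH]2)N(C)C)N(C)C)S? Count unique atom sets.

[NX3;H0]([#6])([#6])[#6] is the SMARTS for a tertiary amine: a trivalent nitrogen with no H, bonded to three carbons.
The molecule carries 2 separate instances of a dimethylamino group (-N(CH3)2) meeting every constraint; each maps to a distinct set of atoms, giving 2 matches.

2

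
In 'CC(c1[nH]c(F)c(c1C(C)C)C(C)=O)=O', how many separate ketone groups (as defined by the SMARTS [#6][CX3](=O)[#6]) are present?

2

[#6][CX3](=O)[#6] is the SMARTS for a ketone: a carbonyl carbon (no H) flanked by two carbons.
The molecule carries 2 separate instances of an acetyl/ketone group (-C(=O)CH3) meeting every constraint; each maps to a distinct set of atoms, giving 2 matches.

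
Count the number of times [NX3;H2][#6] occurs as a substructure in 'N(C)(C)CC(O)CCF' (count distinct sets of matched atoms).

0

[NX3;H2][#6] is the SMARTS for a primary amine: a trivalent nitrogen with two H attached to carbon.
The molecule has a dimethylamino group (-N(CH3)2), but the nitrogen has H0, not H2; nothing else fits, so there are 0 matches.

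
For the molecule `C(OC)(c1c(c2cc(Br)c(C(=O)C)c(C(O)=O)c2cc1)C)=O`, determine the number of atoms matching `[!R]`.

12

Check the 22 heavy atoms by environment: 10× c (aromatic, in 6-ring) → no; 6× C (acyclic) → match; 5× O (acyclic) → match; 1× Br (acyclic) → match.
Summing the matching environments: 6 + 5 + 1 = 12 matching atoms.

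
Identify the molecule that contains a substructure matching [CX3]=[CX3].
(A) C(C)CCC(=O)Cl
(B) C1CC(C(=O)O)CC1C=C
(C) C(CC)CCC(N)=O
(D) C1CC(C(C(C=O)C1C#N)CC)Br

B

[CX3]=[CX3] describes a non-aromatic C=C double bond between two sp2 carbons (an alkene).
(A) has an ethyl group (-CH2CH3) but its C-C bond is a single bond between CX4 carbons, not CX3=CX3.
(B) contains a vinyl group (-CH=CH2), which satisfies every atom and bond constraint.
(C) has an ethyl group (-CH2CH3) but its C-C bond is a single bond between CX4 carbons, not CX3=CX3.
(D) has an ethyl group (-CH2CH3) but its C-C bond is a single bond between CX4 carbons, not CX3=CX3.
So the answer is (B).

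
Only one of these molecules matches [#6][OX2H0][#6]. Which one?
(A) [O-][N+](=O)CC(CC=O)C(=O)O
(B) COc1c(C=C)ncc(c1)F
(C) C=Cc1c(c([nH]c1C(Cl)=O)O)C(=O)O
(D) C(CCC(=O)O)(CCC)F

[#6][OX2H0][#6] describes an aliphatic oxygen bridging two carbons with no H on the oxygen (an ether).
(A) has a carboxylic acid group (-C(=O)OH) but the -OH oxygen has H1; the =O is OX1, not OX2.
(B) contains a methoxy ether (-OCH3), which satisfies every atom and bond constraint.
(C) has a carboxylic acid group (-C(=O)OH) but the -OH oxygen has H1; the =O is OX1, not OX2.
(D) has a carboxylic acid group (-C(=O)OH) but the -OH oxygen has H1; the =O is OX1, not OX2.
So the answer is (B).

B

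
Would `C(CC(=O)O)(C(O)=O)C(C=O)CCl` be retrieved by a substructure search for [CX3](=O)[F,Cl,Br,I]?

The pattern [CX3](=O)[F,Cl,Br,I] describes a carbonyl carbon bonded to a halogen — an acyl halide.
The closest candidate here is a chloro substituent, but the Cl is not on a carbonyl carbon. No other fragment satisfies the full query, so there is no match.

No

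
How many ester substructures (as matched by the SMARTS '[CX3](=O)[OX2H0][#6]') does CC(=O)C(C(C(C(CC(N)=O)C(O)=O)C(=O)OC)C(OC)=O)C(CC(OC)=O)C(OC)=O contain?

[CX3](=O)[OX2H0][#6] is the SMARTS for an ester: a carbonyl carbon bonded to an oxygen that is itself bonded to carbon (no H on that O).
The molecule carries 4 separate instances of a methyl-ester group (-C(=O)OCH3) meeting every constraint; each maps to a distinct set of atoms, giving 4 matches.

4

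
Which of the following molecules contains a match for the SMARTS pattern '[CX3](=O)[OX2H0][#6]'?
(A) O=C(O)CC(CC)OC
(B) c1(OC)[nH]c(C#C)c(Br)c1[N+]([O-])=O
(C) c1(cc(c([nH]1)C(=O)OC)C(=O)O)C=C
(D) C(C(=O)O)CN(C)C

[CX3](=O)[OX2H0][#6] describes a carbonyl carbon bonded to an oxygen that is itself bonded to carbon (no H on that O) (an ester).
(A) has a methoxy ether (-OCH3) but the ether oxygen is not adjacent to a C=O carbon.
(B) has a methoxy ether (-OCH3) but the ether oxygen is not adjacent to a C=O carbon.
(C) contains a methyl-ester group (-C(=O)OCH3), which satisfies every atom and bond constraint.
(D) has a carboxylic acid group (-C(=O)OH) but the singly-bonded O carries H (OX2H1, not H0).
So the answer is (C).

C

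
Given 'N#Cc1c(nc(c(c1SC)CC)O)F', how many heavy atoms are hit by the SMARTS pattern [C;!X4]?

1

The query [C;!X4] means: aliphatic carbon that does not have four total connections.
Check the 14 heavy atoms by environment: 1× n (aromatic, X2) → no; 5× c (aromatic, X3) → no; 1× S (X2) → no; 3× C (X4) → no; 1× O (X2) → no; 1× C (X2) → match; 1× N (X1) → no; 1× F (X1) → no.
That gives 1 matching atom.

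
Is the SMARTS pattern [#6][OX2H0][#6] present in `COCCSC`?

The pattern [#6][OX2H0][#6] describes an aliphatic oxygen bridging two carbons with no H on the oxygen — an ether.
The molecule carries a methoxy ether (-OCH3), whose atoms satisfy every constraint of the query, so the pattern matches.

Yes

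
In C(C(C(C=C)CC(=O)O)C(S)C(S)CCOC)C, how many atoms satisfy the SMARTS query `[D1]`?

The query [D1] means: atom with exactly one heavy-atom neighbour (degree 1).
Check the 18 heavy atoms by environment: 5× C (D2) → no; 5× C (D3) → no; 1× O (D2) → no; 3× C (D1) → match; 2× S (D1) → match; 2× O (D1) → match.
Summing the matching environments: 3 + 2 + 2 = 7 matching atoms.

7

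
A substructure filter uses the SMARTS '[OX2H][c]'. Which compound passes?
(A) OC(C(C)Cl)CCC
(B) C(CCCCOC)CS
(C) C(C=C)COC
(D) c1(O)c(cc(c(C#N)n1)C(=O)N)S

D

[OX2H][c] describes a hydroxyl oxygen attached to an aromatic carbon (a phenol).
(A) has a hydroxyl group (-OH) but the -OH is on an aliphatic carbon, not an aromatic c.
(B) has a methoxy ether (-OCH3) but the oxygen has H0, not H1.
(C) has a methoxy ether (-OCH3) but the oxygen has H0, not H1.
(D) contains a hydroxyl group (-OH), which satisfies every atom and bond constraint.
So the answer is (D).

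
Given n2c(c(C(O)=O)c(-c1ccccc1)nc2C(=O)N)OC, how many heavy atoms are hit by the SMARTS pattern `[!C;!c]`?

Check the 20 heavy atoms by environment: 2× n (aromatic) → match; 10× c (aromatic) → no; 4× O → match; 3× C → no; 1× N → match.
Summing the matching environments: 2 + 4 + 1 = 7 matching atoms.

7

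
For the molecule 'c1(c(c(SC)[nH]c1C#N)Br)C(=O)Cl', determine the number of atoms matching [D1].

Check the 13 heavy atoms by environment: 1× n (aromatic, D2) → no; 4× c (aromatic, D3) → no; 1× S (D2) → no; 1× C (D1) → match; 1× C (D2) → no; 1× N (D1) → match; 1× C (D3) → no; 1× O (D1) → match; 1× Cl (D1) → match; 1× Br (D1) → match.
Summing the matching environments: 1 + 1 + 1 + 1 + 1 = 5 matching atoms.

5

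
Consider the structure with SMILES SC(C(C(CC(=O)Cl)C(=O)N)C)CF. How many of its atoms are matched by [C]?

8

The query [C] means: uppercase C matches aliphatic (non-aromatic) carbon only.
Check the 14 heavy atoms by environment: 8× C → match; 1× F → no; 2× O → no; 1× N → no; 1× Cl → no; 1× S → no.
That gives 8 matching atoms.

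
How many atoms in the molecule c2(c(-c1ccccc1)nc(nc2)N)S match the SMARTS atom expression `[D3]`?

4

The query [D3] means: atom with exactly three heavy-atom neighbours.
Check the 14 heavy atoms by environment: 2× n (aromatic, D2) → no; 4× c (aromatic, D3) → match; 6× c (aromatic, D2) → no; 1× S (D1) → no; 1× N (D1) → no.
That gives 4 matching atoms.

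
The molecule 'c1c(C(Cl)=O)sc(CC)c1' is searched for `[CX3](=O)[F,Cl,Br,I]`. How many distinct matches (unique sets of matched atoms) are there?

[CX3](=O)[F,Cl,Br,I] is the SMARTS for an acyl halide: a carbonyl carbon bonded to a halogen.
Exactly one fragment in the molecule meets all constraints, giving 1 match.

1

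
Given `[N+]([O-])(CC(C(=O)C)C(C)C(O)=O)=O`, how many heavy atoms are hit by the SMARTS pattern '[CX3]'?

2

Check the 13 heavy atoms by environment: 5× C (X4) → no; 2× C (X3) → match; 3× O (X1) → no; 1× O (X2) → no; 1× N (charge +1, X3) → no; 1× O (charge -1, X1) → no.
That gives 2 matching atoms.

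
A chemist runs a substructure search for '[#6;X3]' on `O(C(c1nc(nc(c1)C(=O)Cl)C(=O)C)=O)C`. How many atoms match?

7

Check the 16 heavy atoms by environment: 2× n (aromatic, X2) → no; 4× c (aromatic, X3) → match; 3× C (X3) → match; 3× O (X1) → no; 2× C (X4) → no; 1× Cl (X1) → no; 1× O (X2) → no.
Summing the matching environments: 4 + 3 = 7 matching atoms.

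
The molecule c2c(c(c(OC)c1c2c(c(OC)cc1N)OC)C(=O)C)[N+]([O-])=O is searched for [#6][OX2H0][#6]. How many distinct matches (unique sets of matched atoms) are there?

3

[#6][OX2H0][#6] is the SMARTS for an ether: an aliphatic oxygen bridging two carbons with no H on the oxygen.
The molecule carries 3 separate instances of a methoxy ether (-OCH3) meeting every constraint; each maps to a distinct set of atoms, giving 3 matches.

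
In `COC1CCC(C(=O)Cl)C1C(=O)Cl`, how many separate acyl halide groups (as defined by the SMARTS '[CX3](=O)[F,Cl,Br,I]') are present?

2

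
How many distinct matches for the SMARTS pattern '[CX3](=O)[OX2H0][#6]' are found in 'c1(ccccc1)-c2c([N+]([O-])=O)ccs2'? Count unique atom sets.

[CX3](=O)[OX2H0][#6] is the SMARTS for an ester: a carbonyl carbon bonded to an oxygen that is itself bonded to carbon (no H on that O).
No fragment in the molecule satisfies every constraint, giving 0 matches.

0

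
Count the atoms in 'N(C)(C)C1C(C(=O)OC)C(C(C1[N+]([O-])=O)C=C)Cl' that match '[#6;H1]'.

The query [#6;H1] means: any carbon bearing exactly one hydrogen.
Check the 18 heavy atoms by environment: 6× C (H1) → match; 1× C (H0) → no; 3× O (H0) → no; 3× C (H3) → no; 1× N (H0) → no; 1× C (H2) → no; 1× Cl (H0) → no; 1× N (charge +1, H0) → no; 1× O (charge -1, H0) → no.
That gives 6 matching atoms.

6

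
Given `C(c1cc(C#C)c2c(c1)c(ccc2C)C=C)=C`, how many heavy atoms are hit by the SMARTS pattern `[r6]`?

10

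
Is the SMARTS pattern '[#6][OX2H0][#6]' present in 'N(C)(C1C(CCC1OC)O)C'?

Yes

The pattern [#6][OX2H0][#6] describes an aliphatic oxygen bridging two carbons with no H on the oxygen — an ether.
The molecule carries a methoxy ether (-OCH3), whose atoms satisfy every constraint of the query, so the pattern matches.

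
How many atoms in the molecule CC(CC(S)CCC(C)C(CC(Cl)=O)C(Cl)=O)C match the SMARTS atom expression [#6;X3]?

The query [#6;X3] means: any carbon (aromatic or not) with three total connections.
Check the 18 heavy atoms by environment: 11× C (X4) → no; 2× C (X3) → match; 2× O (X1) → no; 2× Cl (X1) → no; 1× S (X2) → no.
That gives 2 matching atoms.

2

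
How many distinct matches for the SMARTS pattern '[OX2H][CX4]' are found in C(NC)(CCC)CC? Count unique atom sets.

0

[OX2H][CX4] is the SMARTS for an aliphatic alcohol: a hydroxyl oxygen bound to an sp3 (X4) carbon.
No fragment in the molecule satisfies every constraint, giving 0 matches.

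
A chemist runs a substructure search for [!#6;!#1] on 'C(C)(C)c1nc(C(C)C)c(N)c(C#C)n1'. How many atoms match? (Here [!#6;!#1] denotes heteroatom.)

3

The query [!#6;!#1] means: not carbon and not hydrogen — any heteroatom.
Check the 15 heavy atoms by environment: 2× n (aromatic) → match; 4× c (aromatic) → no; 8× C → no; 1× N → match.
Summing the matching environments: 2 + 1 = 3 matching atoms.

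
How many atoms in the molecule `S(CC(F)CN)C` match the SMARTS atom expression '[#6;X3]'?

Check the 7 heavy atoms by environment: 4× C (X4) → no; 1× N (X3) → no; 1× F (X1) → no; 1× S (X2) → no.
No environment satisfies the query, so 0 matching atoms.

0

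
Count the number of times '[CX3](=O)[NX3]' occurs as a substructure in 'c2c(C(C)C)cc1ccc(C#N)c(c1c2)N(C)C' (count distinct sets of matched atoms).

0

[CX3](=O)[NX3] is the SMARTS for an amide: a carbonyl carbon bonded to a trivalent nitrogen.
The molecule has a nitrile (-C#N), but the nitrile N is NX1 (triple-bonded), not NX3; nothing else fits, so there are 0 matches.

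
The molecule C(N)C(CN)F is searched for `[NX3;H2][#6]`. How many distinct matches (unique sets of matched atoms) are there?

2

[NX3;H2][#6] is the SMARTS for a primary amine: a trivalent nitrogen with two H attached to carbon.
The molecule carries 2 separate instances of a primary amino group (-NH2) meeting every constraint; each maps to a distinct set of atoms, giving 2 matches.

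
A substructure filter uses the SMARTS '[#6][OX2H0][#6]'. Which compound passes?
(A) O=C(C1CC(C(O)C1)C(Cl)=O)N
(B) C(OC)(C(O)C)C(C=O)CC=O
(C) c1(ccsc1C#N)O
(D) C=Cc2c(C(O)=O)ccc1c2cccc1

B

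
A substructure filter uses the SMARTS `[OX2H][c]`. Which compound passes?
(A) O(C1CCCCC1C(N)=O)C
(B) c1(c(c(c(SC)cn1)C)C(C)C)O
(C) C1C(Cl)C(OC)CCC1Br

B

[OX2H][c] describes a hydroxyl oxygen attached to an aromatic carbon (a phenol).
(A) has a methoxy ether (-OCH3) but the oxygen has H0, not H1.
(B) contains a hydroxyl group (-OH), which satisfies every atom and bond constraint.
(C) has a methoxy ether (-OCH3) but the oxygen has H0, not H1.
So the answer is (B).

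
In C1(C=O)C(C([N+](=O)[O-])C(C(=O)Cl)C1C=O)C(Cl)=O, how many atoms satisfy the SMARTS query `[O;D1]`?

6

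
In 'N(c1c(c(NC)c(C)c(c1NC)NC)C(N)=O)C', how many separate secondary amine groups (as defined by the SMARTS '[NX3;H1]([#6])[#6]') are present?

4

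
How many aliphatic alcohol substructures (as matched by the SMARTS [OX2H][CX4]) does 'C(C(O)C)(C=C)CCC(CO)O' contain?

3

[OX2H][CX4] is the SMARTS for an aliphatic alcohol: a hydroxyl oxygen bound to an sp3 (X4) carbon.
The molecule carries 3 separate instances of a hydroxyl group (-OH) meeting every constraint; each maps to a distinct set of atoms, giving 3 matches.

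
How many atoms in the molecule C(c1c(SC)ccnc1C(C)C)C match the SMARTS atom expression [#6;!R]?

6

The query [#6;!R] means: carbon not in any ring.
Check the 13 heavy atoms by environment: 1× n (aromatic, in 6-ring) → no; 5× c (aromatic, in 6-ring) → no; 1× S (acyclic) → no; 6× C (acyclic) → match.
That gives 6 matching atoms.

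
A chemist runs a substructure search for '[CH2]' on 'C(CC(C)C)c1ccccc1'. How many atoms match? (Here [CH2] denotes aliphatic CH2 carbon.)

2

The query [CH2] means: aliphatic carbon with exactly two hydrogens.
Check the 11 heavy atoms by environment: 2× C (H2) → match; 1× c (aromatic, H0) → no; 5× c (aromatic, H1) → no; 1× C (H1) → no; 2× C (H3) → no.
That gives 2 matching atoms.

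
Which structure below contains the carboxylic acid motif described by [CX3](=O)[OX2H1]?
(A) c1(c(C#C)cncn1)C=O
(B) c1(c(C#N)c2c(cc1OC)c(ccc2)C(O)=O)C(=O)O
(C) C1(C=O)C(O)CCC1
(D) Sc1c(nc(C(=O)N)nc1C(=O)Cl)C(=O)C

B

[CX3](=O)[OX2H1] describes an sp2 carbon double-bonded to O and single-bonded to an -OH oxygen (a carboxylic acid).
(A) has an aldehyde (-CHO) but there is no singly-bonded oxygen on the carbonyl carbon.
(B) contains a carboxylic acid group (-C(=O)OH), which satisfies every atom and bond constraint.
(C) has an aldehyde (-CHO) but there is no singly-bonded oxygen on the carbonyl carbon.
(D) has an acyl chloride (-C(=O)Cl) but the carbonyl is bonded to Cl, not to an -OH oxygen.
So the answer is (B).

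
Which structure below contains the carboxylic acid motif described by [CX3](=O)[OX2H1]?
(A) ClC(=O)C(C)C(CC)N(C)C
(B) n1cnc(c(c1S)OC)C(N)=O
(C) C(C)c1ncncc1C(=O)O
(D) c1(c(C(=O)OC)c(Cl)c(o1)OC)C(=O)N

[CX3](=O)[OX2H1] describes an sp2 carbon double-bonded to O and single-bonded to an -OH oxygen (a carboxylic acid).
(A) has an acyl chloride (-C(=O)Cl) but the carbonyl is bonded to Cl, not to an -OH oxygen.
(B) has a primary amide (-C(=O)NH2) but the carbonyl is bonded to N, not to an -OH oxygen.
(C) contains a carboxylic acid group (-C(=O)OH), which satisfies every atom and bond constraint.
(D) has a methyl-ester group (-C(=O)OCH3) but the singly-bonded O has no H (OX2H0, not OX2H1).
So the answer is (C).

C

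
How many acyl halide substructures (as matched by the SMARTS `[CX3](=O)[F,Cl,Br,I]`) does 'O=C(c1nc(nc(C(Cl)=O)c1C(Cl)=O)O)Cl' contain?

[CX3](=O)[F,Cl,Br,I] is the SMARTS for an acyl halide: a carbonyl carbon bonded to a halogen.
The molecule carries 3 separate instances of an acyl chloride (-C(=O)Cl) meeting every constraint; each maps to a distinct set of atoms, giving 3 matches.

3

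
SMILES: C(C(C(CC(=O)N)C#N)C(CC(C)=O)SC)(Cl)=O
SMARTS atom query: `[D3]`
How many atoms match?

6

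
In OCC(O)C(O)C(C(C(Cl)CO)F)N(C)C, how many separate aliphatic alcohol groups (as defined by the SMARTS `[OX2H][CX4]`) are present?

4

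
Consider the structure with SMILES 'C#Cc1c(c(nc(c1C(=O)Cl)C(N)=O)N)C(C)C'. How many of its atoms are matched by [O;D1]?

2

Check the 18 heavy atoms by environment: 1× n (aromatic, D2) → no; 5× c (aromatic, D3) → no; 1× C (D2) → no; 3× C (D1) → no; 3× C (D3) → no; 2× O (D1) → match; 2× N (D1) → no; 1× Cl (D1) → no.
That gives 2 matching atoms.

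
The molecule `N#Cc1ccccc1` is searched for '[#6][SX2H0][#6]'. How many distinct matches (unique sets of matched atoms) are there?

0

[#6][SX2H0][#6] is the SMARTS for a thioether: an aliphatic sulfur bridging two carbons with no H on the sulfur.
No fragment in the molecule satisfies every constraint, giving 0 matches.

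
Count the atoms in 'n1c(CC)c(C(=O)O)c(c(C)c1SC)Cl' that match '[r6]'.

6

The query [r6] means: r6 matches atoms in a six-membered ring.
Check the 15 heavy atoms by environment: 1× n (aromatic, in 6-ring) → match; 5× c (aromatic, in 6-ring) → match; 1× S (acyclic) → no; 5× C (acyclic) → no; 2× O (acyclic) → no; 1× Cl (acyclic) → no.
Summing the matching environments: 1 + 5 = 6 matching atoms.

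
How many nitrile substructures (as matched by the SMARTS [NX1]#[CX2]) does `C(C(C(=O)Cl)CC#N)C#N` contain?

2

[NX1]#[CX2] is the SMARTS for a nitrile: a nitrogen triple-bonded to a two-connected carbon.
The molecule carries 2 separate instances of a nitrile (-C#N) meeting every constraint; each maps to a distinct set of atoms, giving 2 matches.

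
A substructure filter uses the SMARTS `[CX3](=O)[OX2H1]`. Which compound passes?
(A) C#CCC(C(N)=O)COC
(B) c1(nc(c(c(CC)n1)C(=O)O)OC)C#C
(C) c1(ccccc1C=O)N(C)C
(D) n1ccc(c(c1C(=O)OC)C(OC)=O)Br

[CX3](=O)[OX2H1] describes an sp2 carbon double-bonded to O and single-bonded to an -OH oxygen (a carboxylic acid).
(A) has a primary amide (-C(=O)NH2) but the carbonyl is bonded to N, not to an -OH oxygen.
(B) contains a carboxylic acid group (-C(=O)OH), which satisfies every atom and bond constraint.
(C) has an aldehyde (-CHO) but there is no singly-bonded oxygen on the carbonyl carbon.
(D) has a methyl-ester group (-C(=O)OCH3) but the singly-bonded O has no H (OX2H0, not OX2H1).
So the answer is (B).

B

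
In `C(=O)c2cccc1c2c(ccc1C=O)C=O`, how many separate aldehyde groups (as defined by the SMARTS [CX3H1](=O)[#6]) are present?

[CX3H1](=O)[#6] is the SMARTS for an aldehyde: an sp2 carbon with one H, double-bonded to O and single-bonded to carbon.
The molecule carries 3 separate instances of an aldehyde (-CHO) meeting every constraint; each maps to a distinct set of atoms, giving 3 matches.

3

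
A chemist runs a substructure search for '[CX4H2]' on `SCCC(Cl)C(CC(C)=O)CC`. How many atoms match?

4

The query [CX4H2] means: sp3 carbon (X4) with exactly two hydrogens.
Check the 12 heavy atoms by environment: 4× C (H2, X4) → match; 2× C (H1, X4) → no; 2× C (H3, X4) → no; 1× C (H0, X3) → no; 1× O (H0, X1) → no; 1× S (H1, X2) → no; 1× Cl (H0, X1) → no.
That gives 4 matching atoms.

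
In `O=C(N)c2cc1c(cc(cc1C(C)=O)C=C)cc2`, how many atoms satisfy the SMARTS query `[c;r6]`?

10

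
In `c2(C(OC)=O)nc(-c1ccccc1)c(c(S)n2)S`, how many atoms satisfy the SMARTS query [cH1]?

5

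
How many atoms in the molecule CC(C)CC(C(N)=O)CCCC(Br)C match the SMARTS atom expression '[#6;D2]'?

4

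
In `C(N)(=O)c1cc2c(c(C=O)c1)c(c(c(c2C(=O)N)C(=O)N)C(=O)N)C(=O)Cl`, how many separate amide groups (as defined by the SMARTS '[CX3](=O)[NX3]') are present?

4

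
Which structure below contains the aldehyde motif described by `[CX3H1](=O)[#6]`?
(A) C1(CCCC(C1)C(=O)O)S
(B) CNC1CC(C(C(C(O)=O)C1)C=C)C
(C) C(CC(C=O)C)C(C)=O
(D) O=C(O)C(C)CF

C

[CX3H1](=O)[#6] describes an sp2 carbon with one H, double-bonded to O and single-bonded to carbon (an aldehyde).
(A) has a carboxylic acid group (-C(=O)OH) but the carbonyl carbon has H0 and is bonded to O, not H1.
(B) has a carboxylic acid group (-C(=O)OH) but the carbonyl carbon has H0 and is bonded to O, not H1.
(C) contains an aldehyde (-CHO), which satisfies every atom and bond constraint.
(D) has a carboxylic acid group (-C(=O)OH) but the carbonyl carbon has H0 and is bonded to O, not H1.
So the answer is (C).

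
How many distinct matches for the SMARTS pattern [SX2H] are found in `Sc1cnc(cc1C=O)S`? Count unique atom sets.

2

[SX2H] is the SMARTS for a thiol: an aliphatic sulfur with two connections, one being H.
The molecule carries 2 separate instances of a thiol (-SH) meeting every constraint; each maps to a distinct set of atoms, giving 2 matches.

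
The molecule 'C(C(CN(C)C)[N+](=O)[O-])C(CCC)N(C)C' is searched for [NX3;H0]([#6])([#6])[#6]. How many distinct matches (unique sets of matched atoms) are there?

2

[NX3;H0]([#6])([#6])[#6] is the SMARTS for a tertiary amine: a trivalent nitrogen with no H, bonded to three carbons.
The molecule carries 2 separate instances of a dimethylamino group (-N(CH3)2) meeting every constraint; each maps to a distinct set of atoms, giving 2 matches.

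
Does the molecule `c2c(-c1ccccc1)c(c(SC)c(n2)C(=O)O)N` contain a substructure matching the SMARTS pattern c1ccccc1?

Yes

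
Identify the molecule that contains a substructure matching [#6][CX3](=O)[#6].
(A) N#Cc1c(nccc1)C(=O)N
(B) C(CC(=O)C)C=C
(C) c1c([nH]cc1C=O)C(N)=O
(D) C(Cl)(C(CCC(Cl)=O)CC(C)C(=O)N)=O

B

[#6][CX3](=O)[#6] describes a carbonyl carbon (no H) flanked by two carbons (a ketone).
(A) has a primary amide (-C(=O)NH2) but one neighbour of the carbonyl carbon is N, not C.
(B) contains an acetyl/ketone group (-C(=O)CH3), which satisfies every atom and bond constraint.
(C) has an aldehyde (-CHO) but the carbonyl carbon has H1, so it is not flanked by two carbons.
(D) has a primary amide (-C(=O)NH2) but one neighbour of the carbonyl carbon is N, not C.
So the answer is (B).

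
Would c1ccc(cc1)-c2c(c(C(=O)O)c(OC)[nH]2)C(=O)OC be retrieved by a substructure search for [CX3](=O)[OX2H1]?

Yes

The pattern [CX3](=O)[OX2H1] describes an sp2 carbon double-bonded to O and single-bonded to an -OH oxygen — a carboxylic acid.
The molecule carries a carboxylic acid group (-C(=O)OH), whose atoms satisfy every constraint of the query, so the pattern matches.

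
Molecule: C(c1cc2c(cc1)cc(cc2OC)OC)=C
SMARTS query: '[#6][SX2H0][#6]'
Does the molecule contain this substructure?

No

The pattern [#6][SX2H0][#6] describes an aliphatic sulfur bridging two carbons with no H on the sulfur — a thioether.
The closest candidate here is a methoxy ether (-OCH3), but the bridging atom is O, not S. No other fragment satisfies the full query, so there is no match.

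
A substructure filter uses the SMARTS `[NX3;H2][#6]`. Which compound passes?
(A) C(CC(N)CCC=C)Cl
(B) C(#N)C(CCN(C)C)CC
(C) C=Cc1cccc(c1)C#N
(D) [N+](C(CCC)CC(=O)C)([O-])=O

A

[NX3;H2][#6] describes a trivalent nitrogen with two H attached to carbon (a primary amine).
(A) contains a primary amino group (-NH2), which satisfies every atom and bond constraint.
(B) has a dimethylamino group (-N(CH3)2) but the nitrogen has H0, not H2.
(C) has a nitrile (-C#N) but the nitrogen is NX1 (triple-bonded), not NX3 with two H.
(D) has a nitro group (-[N+](=O)[O-]) but the nitrogen is [N+] with no H, not NX3H2.
So the answer is (A).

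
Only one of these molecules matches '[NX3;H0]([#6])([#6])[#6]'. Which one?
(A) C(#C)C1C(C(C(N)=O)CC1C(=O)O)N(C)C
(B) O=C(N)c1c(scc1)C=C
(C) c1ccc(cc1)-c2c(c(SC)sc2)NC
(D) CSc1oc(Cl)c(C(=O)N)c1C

A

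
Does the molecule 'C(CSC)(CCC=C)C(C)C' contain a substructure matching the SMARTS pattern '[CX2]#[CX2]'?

The pattern [CX2]#[CX2] describes a carbon-carbon triple bond — an alkyne.
The closest candidate here is a vinyl group (-CH=CH2), but the C=C is a double bond; both carbons are CX3, not CX2. No other fragment satisfies the full query, so there is no match.

No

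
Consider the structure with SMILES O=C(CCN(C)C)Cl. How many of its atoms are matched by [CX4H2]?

2

The query [CX4H2] means: sp3 carbon (X4) with exactly two hydrogens.
Check the 8 heavy atoms by environment: 2× C (H2, X4) → match; 1× N (H0, X3) → no; 2× C (H3, X4) → no; 1× C (H0, X3) → no; 1× O (H0, X1) → no; 1× Cl (H0, X1) → no.
That gives 2 matching atoms.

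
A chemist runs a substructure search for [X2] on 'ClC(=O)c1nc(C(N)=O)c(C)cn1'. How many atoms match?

2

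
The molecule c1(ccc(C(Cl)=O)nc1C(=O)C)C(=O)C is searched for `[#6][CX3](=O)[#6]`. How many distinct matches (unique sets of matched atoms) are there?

[#6][CX3](=O)[#6] is the SMARTS for a ketone: a carbonyl carbon (no H) flanked by two carbons.
The molecule carries 2 separate instances of an acetyl/ketone group (-C(=O)CH3) meeting every constraint; each maps to a distinct set of atoms, giving 2 matches.

2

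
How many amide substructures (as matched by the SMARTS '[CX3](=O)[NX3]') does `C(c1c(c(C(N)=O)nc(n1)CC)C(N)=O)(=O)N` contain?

3

[CX3](=O)[NX3] is the SMARTS for an amide: a carbonyl carbon bonded to a trivalent nitrogen.
The molecule carries 3 separate instances of a primary amide (-C(=O)NH2) meeting every constraint; each maps to a distinct set of atoms, giving 3 matches.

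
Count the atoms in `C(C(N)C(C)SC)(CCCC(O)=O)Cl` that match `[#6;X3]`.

1

The query [#6;X3] means: any carbon (aromatic or not) with three total connections.
Check the 14 heavy atoms by environment: 8× C (X4) → no; 1× Cl (X1) → no; 1× N (X3) → no; 1× C (X3) → match; 1× O (X1) → no; 1× O (X2) → no; 1× S (X2) → no.
That gives 1 matching atom.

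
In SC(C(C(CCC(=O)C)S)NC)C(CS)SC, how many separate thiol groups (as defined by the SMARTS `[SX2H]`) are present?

3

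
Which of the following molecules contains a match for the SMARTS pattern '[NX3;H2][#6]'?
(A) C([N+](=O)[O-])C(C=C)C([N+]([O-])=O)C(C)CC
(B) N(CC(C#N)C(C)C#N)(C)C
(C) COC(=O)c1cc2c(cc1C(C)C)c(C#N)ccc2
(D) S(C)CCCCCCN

D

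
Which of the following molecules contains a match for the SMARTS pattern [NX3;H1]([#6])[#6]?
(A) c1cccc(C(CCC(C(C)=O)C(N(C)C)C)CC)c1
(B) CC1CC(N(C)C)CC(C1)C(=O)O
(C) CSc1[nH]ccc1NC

C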